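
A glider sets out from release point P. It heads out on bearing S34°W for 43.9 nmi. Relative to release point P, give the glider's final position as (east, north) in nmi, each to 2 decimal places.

Leg 1 (S34°W, 43.9 nmi): east 43.9 sin 214° = -24.55, north 43.9 cos 214° = -36.39
Summing: -24.55 nmi east, -36.39 nmi north → (-24.55, -36.39).

(-24.55, -36.39)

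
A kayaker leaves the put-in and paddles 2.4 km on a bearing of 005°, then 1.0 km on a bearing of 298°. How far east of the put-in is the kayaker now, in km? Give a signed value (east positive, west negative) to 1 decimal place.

Leg 1 (005°, 2.4 km): east 2.4 sin 5° = 0.21, north 2.4 cos 5° = 2.39
Leg 2 (298°, 1.0 km): east 1.0 sin 298° = -0.88, north 1.0 cos 298° = 0.47
Net east component: -0.67 km.

-0.7 km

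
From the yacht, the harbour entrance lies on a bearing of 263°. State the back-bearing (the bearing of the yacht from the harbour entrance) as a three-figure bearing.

Back-bearing = 263° − 180° = 083°.

083°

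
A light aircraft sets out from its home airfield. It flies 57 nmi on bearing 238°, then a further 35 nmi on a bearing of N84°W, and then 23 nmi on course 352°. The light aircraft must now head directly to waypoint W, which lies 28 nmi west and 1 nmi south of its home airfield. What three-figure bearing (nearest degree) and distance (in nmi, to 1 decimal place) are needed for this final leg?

Leg 1 (238°, 57 nmi): east 57 sin 238° = -48.34, north 57 cos 238° = -30.21
Leg 2 (N84°W, 35 nmi): east 35 sin 276° = -34.81, north 35 cos 276° = 3.66
Leg 3 (352°, 23 nmi): east 23 sin 352° = -3.20, north 23 cos 352° = 22.78
Current position: (-86.35, -3.77). Target: (-28, -1). Remaining: Δeast = 58.35, Δnorth = 2.77.
Bearing = atan2(58.35, 2.77) mod 360° = 87.28°; distance = √((58.35)² + (2.77)²) = 58.414 nmi.

087°, 58.4 nmi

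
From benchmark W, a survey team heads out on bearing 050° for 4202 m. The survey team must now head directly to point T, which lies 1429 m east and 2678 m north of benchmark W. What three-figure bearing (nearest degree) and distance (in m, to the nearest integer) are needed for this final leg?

Leg 1 (050°, 4202 m): east 4202 sin 50° = 3218.92, north 4202 cos 50° = 2700.99
Current position: (3218.92, 2700.99). Target: (1429, 2678). Remaining: Δeast = -1789.92, Δnorth = -22.99.
Bearing = atan2(-1789.92, -22.99) mod 360° = 269.26°; distance = √((-1789.92)² + (-22.99)²) = 1790.066 m.

269°, 1790 m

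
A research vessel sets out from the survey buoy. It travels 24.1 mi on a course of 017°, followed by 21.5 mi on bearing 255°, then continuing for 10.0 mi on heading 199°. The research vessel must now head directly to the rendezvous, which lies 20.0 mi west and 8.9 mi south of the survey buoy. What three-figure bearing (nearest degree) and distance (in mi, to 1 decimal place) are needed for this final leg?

Leg 1 (017°, 24.1 mi): east 24.1 sin 17° = 7.05, north 24.1 cos 17° = 23.05
Leg 2 (255°, 21.5 mi): east 21.5 sin 255° = -20.77, north 21.5 cos 255° = -5.56
Leg 3 (199°, 10.0 mi): east 10.0 sin 199° = -3.26, north 10.0 cos 199° = -9.46
Current position: (-16.98, 8.03). Target: (-20.0, -8.9). Remaining: Δeast = -3.02, Δnorth = -16.93.
Bearing = atan2(-3.02, -16.93) mod 360° = 190.13°; distance = √((-3.02)² + (-16.93)²) = 17.195 mi.

190°, 17.2 mi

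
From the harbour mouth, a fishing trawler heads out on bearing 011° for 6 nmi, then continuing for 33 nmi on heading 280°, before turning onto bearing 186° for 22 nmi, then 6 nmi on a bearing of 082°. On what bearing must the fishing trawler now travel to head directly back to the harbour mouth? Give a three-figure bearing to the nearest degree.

071°

Leg 1 (011°, 6 nmi): east 6 sin 11° = 1.14, north 6 cos 11° = 5.89
Leg 2 (280°, 33 nmi): east 33 sin 280° = -32.50, north 33 cos 280° = 5.73
Leg 3 (186°, 22 nmi): east 22 sin 186° = -2.30, north 22 cos 186° = -21.88
Leg 4 (082°, 6 nmi): east 6 sin 82° = 5.94, north 6 cos 82° = 0.84
Net displacement: -27.71 east, -9.42 north. Direction back to start is (27.71, 9.42): bearing = atan2(27.71, 9.42) mod 360° = 71.22° ≈ 071°.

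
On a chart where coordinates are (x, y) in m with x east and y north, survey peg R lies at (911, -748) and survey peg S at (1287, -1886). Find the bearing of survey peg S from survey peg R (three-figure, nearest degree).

162°

Δeast = 1287 − 911 = 376.00; Δnorth = -1886 − -748 = -1138.00.
Bearing = atan2(Δeast, Δnorth) mod 360° = 161.72° ≈ 162°.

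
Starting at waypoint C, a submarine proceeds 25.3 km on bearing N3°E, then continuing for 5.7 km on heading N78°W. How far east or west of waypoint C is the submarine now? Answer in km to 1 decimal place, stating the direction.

4.3 km west

Leg 1 (N3°E, 25.3 km): east 25.3 sin 3° = 1.32, north 25.3 cos 3° = 25.27
Leg 2 (N78°W, 5.7 km): east 5.7 sin 282° = -5.58, north 5.7 cos 282° = 1.19
Net east component: -4.25 km.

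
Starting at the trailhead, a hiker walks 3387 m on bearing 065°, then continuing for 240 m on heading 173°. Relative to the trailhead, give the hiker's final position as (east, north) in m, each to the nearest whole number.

(3099, 1193)

Leg 1 (065°, 3387 m): east 3387 sin 65° = 3069.66, north 3387 cos 65° = 1431.41
Leg 2 (173°, 240 m): east 240 sin 173° = 29.25, north 240 cos 173° = -238.21
Summing: 3098.91 m east, 1193.20 m north → (3099, 1193).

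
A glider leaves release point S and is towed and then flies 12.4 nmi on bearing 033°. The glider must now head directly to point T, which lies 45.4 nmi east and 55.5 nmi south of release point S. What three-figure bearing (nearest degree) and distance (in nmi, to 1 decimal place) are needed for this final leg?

Leg 1 (033°, 12.4 nmi): east 12.4 sin 33° = 6.75, north 12.4 cos 33° = 10.40
Current position: (6.75, 10.40). Target: (45.4, -55.5). Remaining: Δeast = 38.65, Δnorth = -65.90.
Bearing = atan2(38.65, -65.90) mod 360° = 149.61°; distance = √((38.65)² + (-65.90)²) = 76.396 nmi.

150°, 76.4 nmi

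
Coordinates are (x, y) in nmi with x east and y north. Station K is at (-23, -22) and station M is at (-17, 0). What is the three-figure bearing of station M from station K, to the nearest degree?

Δeast = -17 − -23 = 6.00; Δnorth = 0 − -22 = 22.00.
Bearing = atan2(Δeast, Δnorth) mod 360° = 15.26° ≈ 015°.

015°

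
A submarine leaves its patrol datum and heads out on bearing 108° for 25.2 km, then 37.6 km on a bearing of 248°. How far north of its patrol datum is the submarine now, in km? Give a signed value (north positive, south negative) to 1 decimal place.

-21.9 km

Leg 1 (108°, 25.2 km): east 25.2 sin 108° = 23.97, north 25.2 cos 108° = -7.79
Leg 2 (248°, 37.6 km): east 37.6 sin 248° = -34.86, north 37.6 cos 248° = -14.09
Net north component: -21.87 km.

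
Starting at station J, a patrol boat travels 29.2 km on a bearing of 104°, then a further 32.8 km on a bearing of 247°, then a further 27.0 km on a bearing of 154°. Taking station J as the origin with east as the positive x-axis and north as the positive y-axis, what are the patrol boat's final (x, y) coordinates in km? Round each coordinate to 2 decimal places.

(9.98, -44.15)

Leg 1 (104°, 29.2 km): east 29.2 sin 104° = 28.33, north 29.2 cos 104° = -7.06
Leg 2 (247°, 32.8 km): east 32.8 sin 247° = -30.19, north 32.8 cos 247° = -12.82
Leg 3 (154°, 27.0 km): east 27.0 sin 154° = 11.84, north 27.0 cos 154° = -24.27
Summing: 9.98 km east, -44.15 km north → (9.98, -44.15).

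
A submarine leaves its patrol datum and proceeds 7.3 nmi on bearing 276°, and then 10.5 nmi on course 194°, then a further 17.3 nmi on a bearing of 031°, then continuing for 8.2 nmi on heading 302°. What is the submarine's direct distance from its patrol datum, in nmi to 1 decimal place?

12.5 nmi

Leg 1 (276°, 7.3 nmi): east 7.3 sin 276° = -7.26, north 7.3 cos 276° = 0.76
Leg 2 (194°, 10.5 nmi): east 10.5 sin 194° = -2.54, north 10.5 cos 194° = -10.19
Leg 3 (031°, 17.3 nmi): east 17.3 sin 31° = 8.91, north 17.3 cos 31° = 14.83
Leg 4 (302°, 8.2 nmi): east 8.2 sin 302° = -6.95, north 8.2 cos 302° = 4.35
Net: -7.84 east, 9.75 north. Distance = √((-7.84)² + (9.75)²) = 12.513 nmi.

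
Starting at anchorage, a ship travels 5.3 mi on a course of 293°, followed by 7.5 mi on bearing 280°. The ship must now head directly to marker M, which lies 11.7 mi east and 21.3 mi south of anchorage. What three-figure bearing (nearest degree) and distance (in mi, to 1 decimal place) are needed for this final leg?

Leg 1 (293°, 5.3 mi): east 5.3 sin 293° = -4.88, north 5.3 cos 293° = 2.07
Leg 2 (280°, 7.5 mi): east 7.5 sin 280° = -7.39, north 7.5 cos 280° = 1.30
Current position: (-12.26, 3.37). Target: (11.7, -21.3). Remaining: Δeast = 23.96, Δnorth = -24.67.
Bearing = atan2(23.96, -24.67) mod 360° = 135.83°; distance = √((23.96)² + (-24.67)²) = 34.396 mi.

136°, 34.4 mi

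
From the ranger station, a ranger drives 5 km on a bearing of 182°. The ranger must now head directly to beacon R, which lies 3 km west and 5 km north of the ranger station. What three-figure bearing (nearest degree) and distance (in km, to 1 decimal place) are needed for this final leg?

344°, 10.4 km

Leg 1 (182°, 5 km): east 5 sin 182° = -0.17, north 5 cos 182° = -5.00
Current position: (-0.17, -5.00). Target: (-3, 5). Remaining: Δeast = -2.83, Δnorth = 10.00.
Bearing = atan2(-2.83, 10.00) mod 360° = 344.22°; distance = √((-2.83)² + (10.00)²) = 10.389 km.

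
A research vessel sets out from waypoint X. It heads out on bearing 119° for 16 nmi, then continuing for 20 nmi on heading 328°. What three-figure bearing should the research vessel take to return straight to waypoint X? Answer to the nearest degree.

Leg 1 (119°, 16 nmi): east 16 sin 119° = 13.99, north 16 cos 119° = -7.76
Leg 2 (328°, 20 nmi): east 20 sin 328° = -10.60, north 20 cos 328° = 16.96
Net displacement: 3.40 east, 9.20 north. Direction back to start is (-3.40, -9.20): bearing = atan2(-3.40, -9.20) mod 360° = 200.25° ≈ 200°.

200°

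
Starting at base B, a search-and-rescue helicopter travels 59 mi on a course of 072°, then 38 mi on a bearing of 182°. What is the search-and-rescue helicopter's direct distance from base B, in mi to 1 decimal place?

58.2 mi

Leg 1 (072°, 59 mi): east 59 sin 72° = 56.11, north 59 cos 72° = 18.23
Leg 2 (182°, 38 mi): east 38 sin 182° = -1.33, north 38 cos 182° = -37.98
Net: 54.79 east, -19.74 north. Distance = √((54.79)² + (-19.74)²) = 58.236 mi.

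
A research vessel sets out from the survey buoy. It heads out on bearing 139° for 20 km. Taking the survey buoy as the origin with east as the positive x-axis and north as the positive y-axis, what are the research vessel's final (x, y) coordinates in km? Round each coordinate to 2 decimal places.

Leg 1 (139°, 20 km): east 20 sin 139° = 13.12, north 20 cos 139° = -15.09
Summing: 13.12 km east, -15.09 km north → (13.12, -15.09).

(13.12, -15.09)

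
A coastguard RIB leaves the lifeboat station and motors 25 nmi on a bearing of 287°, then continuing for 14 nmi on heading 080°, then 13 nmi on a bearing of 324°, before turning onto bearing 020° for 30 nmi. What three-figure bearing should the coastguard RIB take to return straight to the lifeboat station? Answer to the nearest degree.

Leg 1 (287°, 25 nmi): east 25 sin 287° = -23.91, north 25 cos 287° = 7.31
Leg 2 (080°, 14 nmi): east 14 sin 80° = 13.79, north 14 cos 80° = 2.43
Leg 3 (324°, 13 nmi): east 13 sin 324° = -7.64, north 13 cos 324° = 10.52
Leg 4 (020°, 30 nmi): east 30 sin 20° = 10.26, north 30 cos 20° = 28.19
Net displacement: -7.50 east, 48.45 north. Direction back to start is (7.50, -48.45): bearing = atan2(7.50, -48.45) mod 360° = 171.20° ≈ 171°.

171°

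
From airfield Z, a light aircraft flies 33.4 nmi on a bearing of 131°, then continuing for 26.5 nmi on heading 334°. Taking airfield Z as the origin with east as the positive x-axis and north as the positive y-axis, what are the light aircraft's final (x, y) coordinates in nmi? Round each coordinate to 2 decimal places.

Leg 1 (131°, 33.4 nmi): east 33.4 sin 131° = 25.21, north 33.4 cos 131° = -21.91
Leg 2 (334°, 26.5 nmi): east 26.5 sin 334° = -11.62, north 26.5 cos 334° = 23.82
Summing: 13.59 nmi east, 1.91 nmi north → (13.59, 1.91).

(13.59, 1.91)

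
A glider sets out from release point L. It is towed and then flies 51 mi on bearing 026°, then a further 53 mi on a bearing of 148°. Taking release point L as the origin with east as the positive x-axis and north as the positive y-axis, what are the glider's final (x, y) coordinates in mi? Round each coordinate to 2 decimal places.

Leg 1 (026°, 51 mi): east 51 sin 26° = 22.36, north 51 cos 26° = 45.84
Leg 2 (148°, 53 mi): east 53 sin 148° = 28.09, north 53 cos 148° = -44.95
Summing: 50.44 mi east, 0.89 mi north → (50.44, 0.89).

(50.44, 0.89)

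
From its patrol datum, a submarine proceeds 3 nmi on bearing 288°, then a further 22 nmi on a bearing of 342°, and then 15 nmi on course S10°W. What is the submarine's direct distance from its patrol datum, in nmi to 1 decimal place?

Leg 1 (288°, 3 nmi): east 3 sin 288° = -2.85, north 3 cos 288° = 0.93
Leg 2 (342°, 22 nmi): east 22 sin 342° = -6.80, north 22 cos 342° = 20.92
Leg 3 (S10°W, 15 nmi): east 15 sin 190° = -2.60, north 15 cos 190° = -14.77
Net: -12.26 east, 7.08 north. Distance = √((-12.26)² + (7.08)²) = 14.153 nmi.

14.2 nmi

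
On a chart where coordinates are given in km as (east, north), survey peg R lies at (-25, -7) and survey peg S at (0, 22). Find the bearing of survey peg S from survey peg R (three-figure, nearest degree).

Δeast = 0 − -25 = 25.00; Δnorth = 22 − -7 = 29.00.
Bearing = atan2(Δeast, Δnorth) mod 360° = 40.76° ≈ 041°.

041°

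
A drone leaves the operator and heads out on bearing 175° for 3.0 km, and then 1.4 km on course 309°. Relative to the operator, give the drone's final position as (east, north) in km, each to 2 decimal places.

(-0.83, -2.11)

Leg 1 (175°, 3.0 km): east 3.0 sin 175° = 0.26, north 3.0 cos 175° = -2.99
Leg 2 (309°, 1.4 km): east 1.4 sin 309° = -1.09, north 1.4 cos 309° = 0.88
Summing: -0.83 km east, -2.11 km north → (-0.83, -2.11).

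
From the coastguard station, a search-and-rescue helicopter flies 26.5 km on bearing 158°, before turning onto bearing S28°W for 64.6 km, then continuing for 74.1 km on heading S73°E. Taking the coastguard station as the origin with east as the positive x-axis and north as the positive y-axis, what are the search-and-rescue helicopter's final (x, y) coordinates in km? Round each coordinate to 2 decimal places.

Leg 1 (158°, 26.5 km): east 26.5 sin 158° = 9.93, north 26.5 cos 158° = -24.57
Leg 2 (S28°W, 64.6 km): east 64.6 sin 208° = -30.33, north 64.6 cos 208° = -57.04
Leg 3 (S73°E, 74.1 km): east 74.1 sin 107° = 70.86, north 74.1 cos 107° = -21.66
Summing: 50.46 km east, -103.27 km north → (50.46, -103.27).

(50.46, -103.27)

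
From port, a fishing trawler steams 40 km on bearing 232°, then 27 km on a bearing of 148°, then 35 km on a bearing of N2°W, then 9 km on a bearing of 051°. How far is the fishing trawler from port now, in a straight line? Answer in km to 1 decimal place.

Leg 1 (232°, 40 km): east 40 sin 232° = -31.52, north 40 cos 232° = -24.63
Leg 2 (148°, 27 km): east 27 sin 148° = 14.31, north 27 cos 148° = -22.90
Leg 3 (N2°W, 35 km): east 35 sin 358° = -1.22, north 35 cos 358° = 34.98
Leg 4 (051°, 9 km): east 9 sin 51° = 6.99, north 9 cos 51° = 5.66
Net: -11.44 east, -6.88 north. Distance = √((-11.44)² + (-6.88)²) = 13.350 km.

13.3 km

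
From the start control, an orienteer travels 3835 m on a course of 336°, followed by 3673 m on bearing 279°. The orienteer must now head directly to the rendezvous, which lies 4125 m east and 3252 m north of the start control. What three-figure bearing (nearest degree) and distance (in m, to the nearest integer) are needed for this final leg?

095°, 9349 m

Leg 1 (336°, 3835 m): east 3835 sin 336° = -1559.84, north 3835 cos 336° = 3503.45
Leg 2 (279°, 3673 m): east 3673 sin 279° = -3627.78, north 3673 cos 279° = 574.58
Current position: (-5187.61, 4078.03). Target: (4125, 3252). Remaining: Δeast = 9312.61, Δnorth = -826.03.
Bearing = atan2(9312.61, -826.03) mod 360° = 95.07°; distance = √((9312.61)² + (-826.03)²) = 9349.177 m.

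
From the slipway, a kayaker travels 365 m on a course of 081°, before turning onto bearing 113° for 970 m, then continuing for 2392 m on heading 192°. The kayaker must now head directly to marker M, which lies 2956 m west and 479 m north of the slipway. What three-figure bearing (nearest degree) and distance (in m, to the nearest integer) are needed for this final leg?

Leg 1 (081°, 365 m): east 365 sin 81° = 360.51, north 365 cos 81° = 57.10
Leg 2 (113°, 970 m): east 970 sin 113° = 892.89, north 970 cos 113° = -379.01
Leg 3 (192°, 2392 m): east 2392 sin 192° = -497.32, north 2392 cos 192° = -2339.73
Current position: (756.07, -2661.64). Target: (-2956, 479). Remaining: Δeast = -3712.07, Δnorth = 3140.64.
Bearing = atan2(-3712.07, 3140.64) mod 360° = 310.23°; distance = √((-3712.07)² + (3140.64)²) = 4862.416 m.

310°, 4862 m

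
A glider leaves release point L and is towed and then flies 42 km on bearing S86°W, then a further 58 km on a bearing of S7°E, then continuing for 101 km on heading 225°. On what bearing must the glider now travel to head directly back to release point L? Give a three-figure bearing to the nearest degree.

039°

Leg 1 (S86°W, 42 km): east 42 sin 266° = -41.90, north 42 cos 266° = -2.93
Leg 2 (S7°E, 58 km): east 58 sin 173° = 7.07, north 58 cos 173° = -57.57
Leg 3 (225°, 101 km): east 101 sin 225° = -71.42, north 101 cos 225° = -71.42
Net displacement: -106.25 east, -131.92 north. Direction back to start is (106.25, 131.92): bearing = atan2(106.25, 131.92) mod 360° = 38.85° ≈ 039°.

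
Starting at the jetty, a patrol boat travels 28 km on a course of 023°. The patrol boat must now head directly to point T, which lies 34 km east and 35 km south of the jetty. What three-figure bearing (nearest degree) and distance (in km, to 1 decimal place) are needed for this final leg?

Leg 1 (023°, 28 km): east 28 sin 23° = 10.94, north 28 cos 23° = 25.77
Current position: (10.94, 25.77). Target: (34, -35). Remaining: Δeast = 23.06, Δnorth = -60.77.
Bearing = atan2(23.06, -60.77) mod 360° = 159.22°; distance = √((23.06)² + (-60.77)²) = 65.002 km.

159°, 65.0 km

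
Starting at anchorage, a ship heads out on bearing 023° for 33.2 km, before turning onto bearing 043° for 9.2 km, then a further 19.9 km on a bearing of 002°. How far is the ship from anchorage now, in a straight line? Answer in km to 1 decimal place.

Leg 1 (023°, 33.2 km): east 33.2 sin 23° = 12.97, north 33.2 cos 23° = 30.56
Leg 2 (043°, 9.2 km): east 9.2 sin 43° = 6.27, north 9.2 cos 43° = 6.73
Leg 3 (002°, 19.9 km): east 19.9 sin 2° = 0.69, north 19.9 cos 2° = 19.89
Net: 19.94 east, 57.18 north. Distance = √((19.94)² + (57.18)²) = 60.555 km.

60.6 km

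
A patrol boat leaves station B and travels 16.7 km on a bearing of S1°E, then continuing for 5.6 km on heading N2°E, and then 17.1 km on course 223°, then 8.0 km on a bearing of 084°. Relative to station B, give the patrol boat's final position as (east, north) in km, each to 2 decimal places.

(-3.22, -22.77)

Leg 1 (S1°E, 16.7 km): east 16.7 sin 179° = 0.29, north 16.7 cos 179° = -16.70
Leg 2 (N2°E, 5.6 km): east 5.6 sin 2° = 0.20, north 5.6 cos 2° = 5.60
Leg 3 (223°, 17.1 km): east 17.1 sin 223° = -11.66, north 17.1 cos 223° = -12.51
Leg 4 (084°, 8.0 km): east 8.0 sin 84° = 7.96, north 8.0 cos 84° = 0.84
Summing: -3.22 km east, -22.77 km north → (-3.22, -22.77).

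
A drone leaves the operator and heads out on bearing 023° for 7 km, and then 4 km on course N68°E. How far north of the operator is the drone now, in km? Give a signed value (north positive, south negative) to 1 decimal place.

7.9 km

Leg 1 (023°, 7 km): east 7 sin 23° = 2.74, north 7 cos 23° = 6.44
Leg 2 (N68°E, 4 km): east 4 sin 68° = 3.71, north 4 cos 68° = 1.50
Net north component: 7.94 km.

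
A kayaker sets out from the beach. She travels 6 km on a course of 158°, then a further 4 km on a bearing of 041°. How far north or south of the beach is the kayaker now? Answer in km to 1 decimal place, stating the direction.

2.5 km south

Leg 1 (158°, 6 km): east 6 sin 158° = 2.25, north 6 cos 158° = -5.56
Leg 2 (041°, 4 km): east 4 sin 41° = 2.62, north 4 cos 41° = 3.02
Net north component: -2.54 km.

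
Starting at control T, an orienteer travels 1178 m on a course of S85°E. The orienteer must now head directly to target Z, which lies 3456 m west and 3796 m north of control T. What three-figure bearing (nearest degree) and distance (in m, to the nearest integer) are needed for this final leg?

Leg 1 (S85°E, 1178 m): east 1178 sin 95° = 1173.52, north 1178 cos 95° = -102.67
Current position: (1173.52, -102.67). Target: (-3456, 3796). Remaining: Δeast = -4629.52, Δnorth = 3898.67.
Bearing = atan2(-4629.52, 3898.67) mod 360° = 310.10°; distance = √((-4629.52)² + (3898.67)²) = 6052.442 m.

310°, 6052 m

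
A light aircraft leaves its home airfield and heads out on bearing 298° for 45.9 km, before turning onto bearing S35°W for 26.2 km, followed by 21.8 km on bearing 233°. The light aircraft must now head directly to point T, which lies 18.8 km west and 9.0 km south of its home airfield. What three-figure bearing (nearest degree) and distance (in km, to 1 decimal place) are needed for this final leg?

Leg 1 (298°, 45.9 km): east 45.9 sin 298° = -40.53, north 45.9 cos 298° = 21.55
Leg 2 (S35°W, 26.2 km): east 26.2 sin 215° = -15.03, north 26.2 cos 215° = -21.46
Leg 3 (233°, 21.8 km): east 21.8 sin 233° = -17.41, north 21.8 cos 233° = -13.12
Current position: (-72.97, -13.03). Target: (-18.8, -9.0). Remaining: Δeast = 54.17, Δnorth = 4.03.
Bearing = atan2(54.17, 4.03) mod 360° = 85.74°; distance = √((54.17)² + (4.03)²) = 54.315 km.

086°, 54.3 km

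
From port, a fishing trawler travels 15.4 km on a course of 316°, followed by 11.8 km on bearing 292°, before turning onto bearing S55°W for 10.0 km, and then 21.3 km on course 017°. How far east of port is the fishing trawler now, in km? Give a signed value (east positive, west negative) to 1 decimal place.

Leg 1 (316°, 15.4 km): east 15.4 sin 316° = -10.70, north 15.4 cos 316° = 11.08
Leg 2 (292°, 11.8 km): east 11.8 sin 292° = -10.94, north 11.8 cos 292° = 4.42
Leg 3 (S55°W, 10.0 km): east 10.0 sin 235° = -8.19, north 10.0 cos 235° = -5.74
Leg 4 (017°, 21.3 km): east 21.3 sin 17° = 6.23, north 21.3 cos 17° = 20.37
Net east component: -23.60 km.

-23.6 km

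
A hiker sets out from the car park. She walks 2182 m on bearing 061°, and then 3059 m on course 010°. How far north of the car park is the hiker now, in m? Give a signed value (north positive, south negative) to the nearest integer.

Leg 1 (061°, 2182 m): east 2182 sin 61° = 1908.42, north 2182 cos 61° = 1057.85
Leg 2 (010°, 3059 m): east 3059 sin 10° = 531.19, north 3059 cos 10° = 3012.53
Net north component: 4070.38 m.

4070 m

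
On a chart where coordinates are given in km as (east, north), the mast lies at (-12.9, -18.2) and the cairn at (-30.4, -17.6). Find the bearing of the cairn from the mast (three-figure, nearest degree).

272°

Δeast = -30.4 − -12.9 = -17.50; Δnorth = -17.6 − -18.2 = 0.60.
Bearing = atan2(Δeast, Δnorth) mod 360° = 271.96° ≈ 272°.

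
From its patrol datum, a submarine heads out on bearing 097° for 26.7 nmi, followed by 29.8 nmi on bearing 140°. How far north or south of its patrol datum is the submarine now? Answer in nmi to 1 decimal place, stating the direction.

Leg 1 (097°, 26.7 nmi): east 26.7 sin 97° = 26.50, north 26.7 cos 97° = -3.25
Leg 2 (140°, 29.8 nmi): east 29.8 sin 140° = 19.16, north 29.8 cos 140° = -22.83
Net north component: -26.08 nmi.

26.1 nmi south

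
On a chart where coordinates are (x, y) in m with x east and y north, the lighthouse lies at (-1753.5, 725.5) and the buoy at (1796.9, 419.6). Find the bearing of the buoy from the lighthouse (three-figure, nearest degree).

Δeast = 1796.9 − -1753.5 = 3550.40; Δnorth = 419.6 − 725.5 = -305.90.
Bearing = atan2(Δeast, Δnorth) mod 360° = 94.92° ≈ 095°.

095°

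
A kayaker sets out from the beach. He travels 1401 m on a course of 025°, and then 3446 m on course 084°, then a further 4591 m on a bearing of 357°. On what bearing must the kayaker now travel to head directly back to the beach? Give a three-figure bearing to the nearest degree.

Leg 1 (025°, 1401 m): east 1401 sin 25° = 592.09, north 1401 cos 25° = 1269.74
Leg 2 (084°, 3446 m): east 3446 sin 84° = 3427.12, north 3446 cos 84° = 360.21
Leg 3 (357°, 4591 m): east 4591 sin 357° = -240.27, north 4591 cos 357° = 4584.71
Net displacement: 3778.94 east, 6214.65 north. Direction back to start is (-3778.94, -6214.65): bearing = atan2(-3778.94, -6214.65) mod 360° = 211.30° ≈ 211°.

211°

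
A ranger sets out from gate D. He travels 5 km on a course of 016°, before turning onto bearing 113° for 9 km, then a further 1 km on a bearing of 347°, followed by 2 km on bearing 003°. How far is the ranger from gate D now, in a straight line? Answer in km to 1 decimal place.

Leg 1 (016°, 5 km): east 5 sin 16° = 1.38, north 5 cos 16° = 4.81
Leg 2 (113°, 9 km): east 9 sin 113° = 8.28, north 9 cos 113° = -3.52
Leg 3 (347°, 1 km): east 1 sin 347° = -0.22, north 1 cos 347° = 0.97
Leg 4 (003°, 2 km): east 2 sin 3° = 0.10, north 2 cos 3° = 2.00
Net: 9.54 east, 4.26 north. Distance = √((9.54)² + (4.26)²) = 10.451 km.

10.5 km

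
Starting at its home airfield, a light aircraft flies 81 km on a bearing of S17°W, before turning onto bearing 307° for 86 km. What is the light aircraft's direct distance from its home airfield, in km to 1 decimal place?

95.9 km

Leg 1 (S17°W, 81 km): east 81 sin 197° = -23.68, north 81 cos 197° = -77.46
Leg 2 (307°, 86 km): east 86 sin 307° = -68.68, north 86 cos 307° = 51.76
Net: -92.36 east, -25.70 north. Distance = √((-92.36)² + (-25.70)²) = 95.875 km.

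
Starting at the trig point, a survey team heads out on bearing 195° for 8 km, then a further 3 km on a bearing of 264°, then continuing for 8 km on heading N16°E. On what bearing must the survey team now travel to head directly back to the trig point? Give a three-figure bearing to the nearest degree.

083°

Leg 1 (195°, 8 km): east 8 sin 195° = -2.07, north 8 cos 195° = -7.73
Leg 2 (264°, 3 km): east 3 sin 264° = -2.98, north 3 cos 264° = -0.31
Leg 3 (N16°E, 8 km): east 8 sin 16° = 2.21, north 8 cos 16° = 7.69
Net displacement: -2.85 east, -0.35 north. Direction back to start is (2.85, 0.35): bearing = atan2(2.85, 0.35) mod 360° = 82.98° ≈ 083°.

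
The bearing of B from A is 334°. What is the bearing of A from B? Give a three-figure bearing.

Back-bearing = 334° − 180° = 154°.

154°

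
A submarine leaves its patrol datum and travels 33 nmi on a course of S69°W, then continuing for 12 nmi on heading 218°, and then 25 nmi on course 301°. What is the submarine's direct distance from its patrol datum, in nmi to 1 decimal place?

60.2 nmi

Leg 1 (S69°W, 33 nmi): east 33 sin 249° = -30.81, north 33 cos 249° = -11.83
Leg 2 (218°, 12 nmi): east 12 sin 218° = -7.39, north 12 cos 218° = -9.46
Leg 3 (301°, 25 nmi): east 25 sin 301° = -21.43, north 25 cos 301° = 12.88
Net: -59.63 east, -8.41 north. Distance = √((-59.63)² + (-8.41)²) = 60.215 nmi.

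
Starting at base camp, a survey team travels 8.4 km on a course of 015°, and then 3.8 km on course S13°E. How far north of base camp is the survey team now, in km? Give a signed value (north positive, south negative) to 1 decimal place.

4.4 km

Leg 1 (015°, 8.4 km): east 8.4 sin 15° = 2.17, north 8.4 cos 15° = 8.11
Leg 2 (S13°E, 3.8 km): east 3.8 sin 167° = 0.85, north 3.8 cos 167° = -3.70
Net north component: 4.41 km.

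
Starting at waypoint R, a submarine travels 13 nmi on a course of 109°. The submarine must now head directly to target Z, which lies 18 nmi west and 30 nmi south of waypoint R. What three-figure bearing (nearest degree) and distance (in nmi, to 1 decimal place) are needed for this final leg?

230°, 39.8 nmi

Leg 1 (109°, 13 nmi): east 13 sin 109° = 12.29, north 13 cos 109° = -4.23
Current position: (12.29, -4.23). Target: (-18, -30). Remaining: Δeast = -30.29, Δnorth = -25.77.
Bearing = atan2(-30.29, -25.77) mod 360° = 229.61°; distance = √((-30.29)² + (-25.77)²) = 39.769 nmi.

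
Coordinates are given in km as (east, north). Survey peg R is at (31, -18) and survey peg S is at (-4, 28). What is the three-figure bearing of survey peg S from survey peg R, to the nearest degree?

Δeast = -4 − 31 = -35.00; Δnorth = 28 − -18 = 46.00.
Bearing = atan2(Δeast, Δnorth) mod 360° = 322.73° ≈ 323°.

323°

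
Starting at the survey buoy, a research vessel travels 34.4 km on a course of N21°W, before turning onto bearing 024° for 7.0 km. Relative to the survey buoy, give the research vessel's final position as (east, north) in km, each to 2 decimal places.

Leg 1 (N21°W, 34.4 km): east 34.4 sin 339° = -12.33, north 34.4 cos 339° = 32.12
Leg 2 (024°, 7.0 km): east 7.0 sin 24° = 2.85, north 7.0 cos 24° = 6.39
Summing: -9.48 km east, 38.51 km north → (-9.48, 38.51).

(-9.48, 38.51)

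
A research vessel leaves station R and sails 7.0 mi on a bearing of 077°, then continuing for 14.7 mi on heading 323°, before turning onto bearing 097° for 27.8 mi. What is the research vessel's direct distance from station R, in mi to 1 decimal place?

Leg 1 (077°, 7.0 mi): east 7.0 sin 77° = 6.82, north 7.0 cos 77° = 1.57
Leg 2 (323°, 14.7 mi): east 14.7 sin 323° = -8.85, north 14.7 cos 323° = 11.74
Leg 3 (097°, 27.8 mi): east 27.8 sin 97° = 27.59, north 27.8 cos 97° = -3.39
Net: 25.57 east, 9.93 north. Distance = √((25.57)² + (9.93)²) = 27.426 mi.

27.4 mi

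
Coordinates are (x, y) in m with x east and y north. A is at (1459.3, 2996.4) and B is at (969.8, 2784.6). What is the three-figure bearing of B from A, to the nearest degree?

247°

Δeast = 969.8 − 1459.3 = -489.50; Δnorth = 2784.6 − 2996.4 = -211.80.
Bearing = atan2(Δeast, Δnorth) mod 360° = 246.60° ≈ 247°.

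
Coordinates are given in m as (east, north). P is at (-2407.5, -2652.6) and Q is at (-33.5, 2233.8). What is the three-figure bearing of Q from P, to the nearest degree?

Δeast = -33.5 − -2407.5 = 2374.00; Δnorth = 2233.8 − -2652.6 = 4886.40.
Bearing = atan2(Δeast, Δnorth) mod 360° = 25.91° ≈ 026°.

026°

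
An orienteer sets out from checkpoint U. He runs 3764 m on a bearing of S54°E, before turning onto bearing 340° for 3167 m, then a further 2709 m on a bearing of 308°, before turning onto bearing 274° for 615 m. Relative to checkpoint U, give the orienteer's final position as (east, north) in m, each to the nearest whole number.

Leg 1 (S54°E, 3764 m): east 3764 sin 126° = 3045.14, north 3764 cos 126° = -2212.42
Leg 2 (340°, 3167 m): east 3167 sin 340° = -1083.18, north 3167 cos 340° = 2976.01
Leg 3 (308°, 2709 m): east 2709 sin 308° = -2134.72, north 2709 cos 308° = 1667.83
Leg 4 (274°, 615 m): east 615 sin 274° = -613.50, north 615 cos 274° = 42.90
Summing: -786.26 m east, 2474.31 m north → (-786, 2474).

(-786, 2474)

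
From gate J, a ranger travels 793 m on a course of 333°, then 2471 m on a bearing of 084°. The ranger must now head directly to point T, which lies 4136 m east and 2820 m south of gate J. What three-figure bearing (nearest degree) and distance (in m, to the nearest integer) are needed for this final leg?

152°, 4299 m

Leg 1 (333°, 793 m): east 793 sin 333° = -360.01, north 793 cos 333° = 706.57
Leg 2 (084°, 2471 m): east 2471 sin 84° = 2457.46, north 2471 cos 84° = 258.29
Current position: (2097.45, 964.86). Target: (4136, -2820). Remaining: Δeast = 2038.55, Δnorth = -3784.86.
Bearing = atan2(2038.55, -3784.86) mod 360° = 151.69°; distance = √((2038.55)² + (-3784.86)²) = 4298.935 m.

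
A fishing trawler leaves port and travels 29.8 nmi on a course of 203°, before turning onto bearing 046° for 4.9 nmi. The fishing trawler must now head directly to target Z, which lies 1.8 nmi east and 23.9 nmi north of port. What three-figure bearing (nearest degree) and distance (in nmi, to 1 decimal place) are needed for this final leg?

012°, 48.9 nmi

Leg 1 (203°, 29.8 nmi): east 29.8 sin 203° = -11.64, north 29.8 cos 203° = -27.43
Leg 2 (046°, 4.9 nmi): east 4.9 sin 46° = 3.52, north 4.9 cos 46° = 3.40
Current position: (-8.12, -24.03). Target: (1.8, 23.9). Remaining: Δeast = 9.92, Δnorth = 47.93.
Bearing = atan2(9.92, 47.93) mod 360° = 11.69°; distance = √((9.92)² + (47.93)²) = 48.943 nmi.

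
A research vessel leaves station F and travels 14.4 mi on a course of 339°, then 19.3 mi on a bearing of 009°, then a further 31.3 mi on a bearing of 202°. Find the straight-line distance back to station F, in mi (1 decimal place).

Leg 1 (339°, 14.4 mi): east 14.4 sin 339° = -5.16, north 14.4 cos 339° = 13.44
Leg 2 (009°, 19.3 mi): east 19.3 sin 9° = 3.02, north 19.3 cos 9° = 19.06
Leg 3 (202°, 31.3 mi): east 31.3 sin 202° = -11.73, north 31.3 cos 202° = -29.02
Net: -13.87 east, 3.49 north. Distance = √((-13.87)² + (3.49)²) = 14.298 mi.

14.3 mi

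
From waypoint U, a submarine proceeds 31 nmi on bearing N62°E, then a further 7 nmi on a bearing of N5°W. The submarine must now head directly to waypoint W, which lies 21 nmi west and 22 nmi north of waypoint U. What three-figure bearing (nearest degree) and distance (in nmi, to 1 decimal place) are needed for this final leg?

271°, 47.8 nmi

Leg 1 (N62°E, 31 nmi): east 31 sin 62° = 27.37, north 31 cos 62° = 14.55
Leg 2 (N5°W, 7 nmi): east 7 sin 355° = -0.61, north 7 cos 355° = 6.97
Current position: (26.76, 21.53). Target: (-21, 22). Remaining: Δeast = -47.76, Δnorth = 0.47.
Bearing = atan2(-47.76, 0.47) mod 360° = 270.57°; distance = √((-47.76)² + (0.47)²) = 47.764 nmi.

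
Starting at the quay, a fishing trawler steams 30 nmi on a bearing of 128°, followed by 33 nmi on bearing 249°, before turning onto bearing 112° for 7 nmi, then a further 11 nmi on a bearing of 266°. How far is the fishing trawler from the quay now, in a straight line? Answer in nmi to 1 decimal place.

Leg 1 (128°, 30 nmi): east 30 sin 128° = 23.64, north 30 cos 128° = -18.47
Leg 2 (249°, 33 nmi): east 33 sin 249° = -30.81, north 33 cos 249° = -11.83
Leg 3 (112°, 7 nmi): east 7 sin 112° = 6.49, north 7 cos 112° = -2.62
Leg 4 (266°, 11 nmi): east 11 sin 266° = -10.97, north 11 cos 266° = -0.77
Net: -11.65 east, -33.69 north. Distance = √((-11.65)² + (-33.69)²) = 35.643 nmi.

35.6 nmi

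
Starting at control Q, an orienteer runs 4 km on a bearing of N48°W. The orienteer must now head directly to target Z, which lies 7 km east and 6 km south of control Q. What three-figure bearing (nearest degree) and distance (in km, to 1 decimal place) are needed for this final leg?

131°, 13.2 km

Leg 1 (N48°W, 4 km): east 4 sin 312° = -2.97, north 4 cos 312° = 2.68
Current position: (-2.97, 2.68). Target: (7, -6). Remaining: Δeast = 9.97, Δnorth = -8.68.
Bearing = atan2(9.97, -8.68) mod 360° = 131.02°; distance = √((9.97)² + (-8.68)²) = 13.219 km.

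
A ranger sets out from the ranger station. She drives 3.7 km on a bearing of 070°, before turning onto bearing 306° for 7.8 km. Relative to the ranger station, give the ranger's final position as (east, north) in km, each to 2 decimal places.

(-2.83, 5.85)

Leg 1 (070°, 3.7 km): east 3.7 sin 70° = 3.48, north 3.7 cos 70° = 1.27
Leg 2 (306°, 7.8 km): east 7.8 sin 306° = -6.31, north 7.8 cos 306° = 4.58
Summing: -2.83 km east, 5.85 km north → (-2.83, 5.85).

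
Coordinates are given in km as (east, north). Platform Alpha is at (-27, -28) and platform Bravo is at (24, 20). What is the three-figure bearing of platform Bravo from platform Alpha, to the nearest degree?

047°

Δeast = 24 − -27 = 51.00; Δnorth = 20 − -28 = 48.00.
Bearing = atan2(Δeast, Δnorth) mod 360° = 46.74° ≈ 047°.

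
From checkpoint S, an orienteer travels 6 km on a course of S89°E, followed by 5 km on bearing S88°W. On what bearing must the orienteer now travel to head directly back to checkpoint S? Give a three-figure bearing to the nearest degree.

286°

Leg 1 (S89°E, 6 km): east 6 sin 91° = 6.00, north 6 cos 91° = -0.10
Leg 2 (S88°W, 5 km): east 5 sin 268° = -5.00, north 5 cos 268° = -0.17
Net displacement: 1.00 east, -0.28 north. Direction back to start is (-1.00, 0.28): bearing = atan2(-1.00, 0.28) mod 360° = 285.57° ≈ 286°.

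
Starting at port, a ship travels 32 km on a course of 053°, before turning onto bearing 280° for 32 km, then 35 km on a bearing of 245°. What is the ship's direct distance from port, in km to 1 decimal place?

39.0 km

Leg 1 (053°, 32 km): east 32 sin 53° = 25.56, north 32 cos 53° = 19.26
Leg 2 (280°, 32 km): east 32 sin 280° = -31.51, north 32 cos 280° = 5.56
Leg 3 (245°, 35 km): east 35 sin 245° = -31.72, north 35 cos 245° = -14.79
Net: -37.68 east, 10.02 north. Distance = √((-37.68)² + (10.02)²) = 38.989 km.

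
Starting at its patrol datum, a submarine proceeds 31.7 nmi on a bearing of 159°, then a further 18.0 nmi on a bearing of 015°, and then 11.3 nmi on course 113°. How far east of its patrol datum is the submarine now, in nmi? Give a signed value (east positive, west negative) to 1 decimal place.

Leg 1 (159°, 31.7 nmi): east 31.7 sin 159° = 11.36, north 31.7 cos 159° = -29.59
Leg 2 (015°, 18.0 nmi): east 18.0 sin 15° = 4.66, north 18.0 cos 15° = 17.39
Leg 3 (113°, 11.3 nmi): east 11.3 sin 113° = 10.40, north 11.3 cos 113° = -4.42
Net east component: 26.42 nmi.

26.4 nmi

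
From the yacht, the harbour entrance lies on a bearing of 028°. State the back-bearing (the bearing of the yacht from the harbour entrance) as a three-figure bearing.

208°

Back-bearing = 028° + 180° = 208°.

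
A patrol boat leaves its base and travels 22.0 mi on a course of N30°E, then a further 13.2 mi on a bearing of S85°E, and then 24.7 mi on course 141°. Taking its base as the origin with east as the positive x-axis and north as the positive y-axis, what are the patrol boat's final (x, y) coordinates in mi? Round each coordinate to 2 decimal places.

(39.69, -1.29)

Leg 1 (N30°E, 22.0 mi): east 22.0 sin 30° = 11.00, north 22.0 cos 30° = 19.05
Leg 2 (S85°E, 13.2 mi): east 13.2 sin 95° = 13.15, north 13.2 cos 95° = -1.15
Leg 3 (141°, 24.7 mi): east 24.7 sin 141° = 15.54, north 24.7 cos 141° = -19.20
Summing: 39.69 mi east, -1.29 mi north → (39.69, -1.29).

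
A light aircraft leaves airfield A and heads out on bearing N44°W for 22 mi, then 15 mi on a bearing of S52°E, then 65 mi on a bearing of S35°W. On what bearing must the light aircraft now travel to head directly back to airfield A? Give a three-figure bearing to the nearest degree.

Leg 1 (N44°W, 22 mi): east 22 sin 316° = -15.28, north 22 cos 316° = 15.83
Leg 2 (S52°E, 15 mi): east 15 sin 128° = 11.82, north 15 cos 128° = -9.23
Leg 3 (S35°W, 65 mi): east 65 sin 215° = -37.28, north 65 cos 215° = -53.24
Net displacement: -40.74 east, -46.65 north. Direction back to start is (40.74, 46.65): bearing = atan2(40.74, 46.65) mod 360° = 41.13° ≈ 041°.

041°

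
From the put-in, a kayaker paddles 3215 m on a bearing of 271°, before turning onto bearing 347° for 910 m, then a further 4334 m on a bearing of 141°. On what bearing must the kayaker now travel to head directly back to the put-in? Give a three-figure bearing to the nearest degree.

016°

Leg 1 (271°, 3215 m): east 3215 sin 271° = -3214.51, north 3215 cos 271° = 56.11
Leg 2 (347°, 910 m): east 910 sin 347° = -204.71, north 910 cos 347° = 886.68
Leg 3 (141°, 4334 m): east 4334 sin 141° = 2727.47, north 4334 cos 141° = -3368.15
Net displacement: -691.74 east, -2425.36 north. Direction back to start is (691.74, 2425.36): bearing = atan2(691.74, 2425.36) mod 360° = 15.92° ≈ 016°.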